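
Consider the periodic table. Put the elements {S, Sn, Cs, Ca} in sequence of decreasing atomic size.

S is in period 3, group 16; Ca is in period 4, group 2; Sn is in period 5, group 14; Cs is in period 6, group 1.
Across a period the added protons contract the valence shell; down a group each new principal shell makes the atom larger.
These span different periods and groups, so the two trends combine.
Sn > S: relative to S, both the across-period and down-group shifts push Sn's atomic radius up.
Ca > Sn: the two effects oppose for this pair; the across-period effect wins (171 vs 140 pm).
Cs > Ca: relative to Ca, both the across-period and down-group shifts push Cs's atomic radius up.
Approximate values (pm): S 103, Ca 171, Sn 140, Cs 232.
So from largest to smallest: Cs > Ca > Sn > S.

Cs > Ca > Sn > S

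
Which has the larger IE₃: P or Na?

IE_3 is the cost of taking one more electron from the +2 cation: P²⁺ still has 3 valence electrons; Na²⁺ is already 1 electron into the core.
Pulling an electron out of a noble-gas core costs far more than removing a remaining valence electron, so Na sits at the high end of IE_3.
Approximate IE_3 values (kJ/mol): P 2914, Na 6910.
Overall IE_3 order: P < Na.

Na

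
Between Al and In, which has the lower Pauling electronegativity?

Al

Smaller atoms with higher effective nuclear charge are more electronegative.
All are in group 13; the group trend (electronegativity increases up the group) applies, with the exception below.
Note the exception: In has a higher electronegativity than Al, contrary to the simple trend — poor shielding by filled d (and f) subshells raises the heavier element's effective nuclear charge more than the simple down-group trend predicts.
Tabulated electronegativity (Pauling): Al 1.61, In 1.78.
So Al has the lower Pauling electronegativity (Al < In).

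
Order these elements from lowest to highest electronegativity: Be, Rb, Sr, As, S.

Rb < Sr < Be < As < S

Atoms toward the upper right of the periodic table pull bonding electrons most strongly.
Neither a single period nor a single group — weigh both effects.
Sr > Rb: Sr lies to the right of Rb in period 5, so the across-period effect alone puts Sr higher.
Be > Sr: Be sits above Sr in group 2, so the down-group effect alone puts Be higher.
As > Be: the two effects oppose for this pair; the across-period effect wins (2.18 vs 1.57).
S > As: both effects reinforce here, so S is clearly the higher of the two.
Tabulated electronegativity (Pauling): Be 1.57, S 2.58, As 2.18, Rb 0.82, Sr 0.95.
So from lowest to highest: Rb < Sr < Be < As < S.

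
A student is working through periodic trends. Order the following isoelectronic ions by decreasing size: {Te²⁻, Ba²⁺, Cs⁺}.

Te²⁻ > Cs⁺ > Ba²⁺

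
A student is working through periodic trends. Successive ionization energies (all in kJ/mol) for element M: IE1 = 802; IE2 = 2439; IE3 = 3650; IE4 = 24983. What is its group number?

Look for the largest jump between consecutive ionization energies: IE4/IE3 ≈ 6.8, far larger than any earlier ratio.
That jump marks the point where a core electron is being removed. So the atom has 3 valence electrons.
A main-group element with 3 valence electrons is in group 13.

Group 13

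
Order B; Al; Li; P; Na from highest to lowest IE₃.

After 2 electrons have been removed, what remains? B²⁺ still has 1 valence electron; Al²⁺ still has 1 valence electron; Li²⁺ is already 1 electron into the core; P²⁺ still has 3 valence electrons; Na²⁺ is already 1 electron into the core.
Core electrons are held far more tightly than valence electrons, so Na and Li top the IE_3 order.
Valence configurations: B²⁺ [He]2s¹, Al²⁺ [Ne]3s¹, P²⁺ [Ne]3s²3p¹.
Approximate IE_3 values (kJ/mol): B 3660, Al 2745, Li 11815, P 2914, Na 6910.
Overall IE_3 order: Al < P < B < Na < Li.

Li > Na > B > P > Al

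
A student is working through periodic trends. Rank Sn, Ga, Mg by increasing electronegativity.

Mg < Ga < Sn

Smaller atoms with higher effective nuclear charge are more electronegative.
A diagonal step moves right (one effect) and down (the opposite effect) at once.
Ga > Mg: period and group pull opposite ways; the across-period shift dominates (1.81 vs 1.31).
Sn > Ga: period and group pull opposite ways; the across-period shift dominates (1.96 vs 1.81).
Tabulated electronegativity (Pauling): Mg 1.31, Ga 1.81, Sn 1.96.
So from lowest to highest: Mg < Ga < Sn.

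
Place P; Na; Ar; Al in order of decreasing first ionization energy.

Na is in period 3, group 1; Al is in period 3, group 13; P is in period 3, group 15; Ar is in period 3, group 18.
First ionization energy rises across a period (greater Z_eff holds electrons more tightly) and falls down a group (valence electrons are farther from the nucleus).
All lie in period 3, so first ionization energy increases left to right.
So from highest to lowest: Ar > P > Al > Na.

Ar > P > Al > Na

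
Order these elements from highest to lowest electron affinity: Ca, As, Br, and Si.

EA tends to increase across a period and decrease down a group, though the pattern is less regular than for IE or radius.
Neither a single period nor a single group — weigh both effects.
As > Ca: both are in period 4; the period trend gives As the larger value.
Si > As: period and group pull opposite ways; the down-group shift dominates (134 vs 78 kJ/mol).
Br > Si: period and group pull opposite ways; the across-period shift dominates (325 vs 134 kJ/mol).
Approximate values (kJ/mol): Si 134, Ca 2, As 78, Br 325.
So from highest to lowest: Br > Si > As > Ca.

Br, Si, As, Ca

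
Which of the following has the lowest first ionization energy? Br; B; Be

Across a period the outer electron is held more tightly (higher IE₁); down a group it sits in a higher shell, more shielded, and comes off more easily.
These span different periods and groups, so the two trends combine.
Be > B: this pair runs against the simple trend — see the exception note.
Br > Be: the two effects oppose for this pair; the across-period effect wins (1140 vs 900 kJ/mol).
Note the exception: Be has a higher first ionization energy than B, contrary to the simple trend — removing B's lone 2p electron is easier than breaking Be's filled 2s².
For reference (kJ/mol): Be 900, B 801, Br 1140.
The lowest first ionization energy among these belongs to B.

B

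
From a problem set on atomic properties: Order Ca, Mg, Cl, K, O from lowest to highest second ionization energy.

Ca < Mg < Cl < K < O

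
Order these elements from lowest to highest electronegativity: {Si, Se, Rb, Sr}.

Rb < Sr < Si < Se

Si is in period 3, group 14; Se is in period 4, group 16; Rb is in period 5, group 1; Sr is in period 5, group 2.
Electronegativity increases across a period and decreases down a group, tracking effective nuclear charge and atomic size.
Neither a single period nor a single group — weigh both effects.
Sr > Rb: Sr lies to the right of Rb in period 5, so the across-period effect alone puts Sr higher.
Si > Sr: both effects reinforce here, so Si is clearly the higher of the two.
Se > Si: period and group pull opposite ways; the across-period shift dominates (2.55 vs 1.90).
Approximate values (Pauling): Si 1.90, Se 2.55, Rb 0.82, Sr 0.95.
So from lowest to highest: Rb < Sr < Si < Se.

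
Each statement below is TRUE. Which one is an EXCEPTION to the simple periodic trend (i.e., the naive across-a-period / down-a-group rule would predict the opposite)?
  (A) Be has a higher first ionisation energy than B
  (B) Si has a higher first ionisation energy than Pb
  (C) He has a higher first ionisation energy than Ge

(A)

The general trend: first ionisation energy increases across a period and decreases down a group.
(A) Be (period 2, group 2) vs B (period 2, group 13): the stated order contradicts the simple trend.
(B) Si (period 3, group 14) vs Pb (period 6, group 14): the stated order agrees with the simple trend.
(C) He (period 1, group 18) vs Ge (period 4, group 14): the stated order agrees with the simple trend.
The exception is (A): removing B's lone 2p electron is easier than breaking Be's filled 2s².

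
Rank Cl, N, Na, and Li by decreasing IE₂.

Consider each +1 ion: Cl⁺ still has 6 valence electrons; N⁺ still has 4 valence electrons; Na⁺ is the bare [Ne] core; Li⁺ is the bare [He] core.
Core electrons are held far more tightly than valence electrons, so Na and Li top the IE_2 order.
Valence configurations: Cl⁺ [Ne]3s²3p⁴, N⁺ [He]2s²2p².
The numbers (kJ/mol): Cl 2298, N 2856, Na 4562, Li 7298.
Overall IE_2 order: Cl < N < Na < Li.

Li > Na > N > Cl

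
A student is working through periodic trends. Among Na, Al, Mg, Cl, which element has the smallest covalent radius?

Cl

Na is in period 3, group 1; Mg is in period 3, group 2; Al is in period 3, group 13; Cl is in period 3, group 17.
Across a period the added protons contract the valence shell; down a group each new principal shell makes the atom larger.
All lie in period 3, so atomic radius increases right to left.
The smallest covalent radius among these belongs to Cl.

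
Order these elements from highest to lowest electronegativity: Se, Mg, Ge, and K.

Mg is in period 3, group 2; K is in period 4, group 1; Ge is in period 4, group 14; Se is in period 4, group 16.
Smaller atoms with higher effective nuclear charge are more electronegative.
These span different periods and groups, so the two trends combine.
Mg > K: both effects reinforce here, so Mg is clearly the higher of the two.
Ge > Mg: the two effects oppose for this pair; the across-period effect wins (2.01 vs 1.31).
Se > Ge: both are in period 4; the period trend gives Se the larger value.
For reference (Pauling): Mg 1.31, K 0.82, Ge 2.01, Se 2.55.
So from highest to lowest: Se > Ge > Mg > K.

Se > Ge > Mg > K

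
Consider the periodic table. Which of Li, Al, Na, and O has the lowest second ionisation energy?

Al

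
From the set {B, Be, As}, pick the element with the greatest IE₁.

As

Across a period the outer electron is held more tightly (higher IE₁); down a group it sits in a higher shell, more shielded, and comes off more easily.
Neither a single period nor a single group — weigh both effects.
Be > B: this pair runs against the simple trend — see the exception note.
As > Be: the two effects oppose for this pair; the across-period effect wins (947 vs 900 kJ/mol).
Note the exception: Be has a higher first ionization energy than B, contrary to the simple trend — removing B's lone 2p electron is easier than breaking Be's filled 2s².
For reference (kJ/mol): Be 900, B 801, As 947.
The greatest IE₁ among these belongs to As.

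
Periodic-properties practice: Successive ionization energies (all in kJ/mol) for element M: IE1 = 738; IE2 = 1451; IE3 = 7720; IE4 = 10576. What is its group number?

Group 2

Look for the largest jump between consecutive ionization energies: IE3/IE2 ≈ 5.3, far larger than any earlier ratio.
That jump marks the point where a core electron is being removed. So the atom has 2 valence electrons.
A main-group element with 2 valence electrons is in group 2.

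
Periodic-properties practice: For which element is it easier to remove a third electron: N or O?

After 2 electrons have been removed, what remains? N²⁺ still has 3 valence electrons; O²⁺ still has 4 valence electrons.
All are still removing valence electrons, so compare the +2 ions as you would atoms: IE_3 generally rises across a period (higher Z_eff) and falls down a group (larger shell), subject to the usual subshell exceptions.
Valence configurations: N²⁺ [He]2s²2p¹, O²⁺ [He]2s²2p².
The numbers (kJ/mol): N 4578, O 5300.
So the third ionization energies run N < O.

N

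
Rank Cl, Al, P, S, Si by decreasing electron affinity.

Cl > S > Si > P > Al

Al is in period 3, group 13; Si is in period 3, group 14; P is in period 3, group 15; S is in period 3, group 16; Cl is in period 3, group 17.
EA tends to increase across a period and decrease down a group, though the pattern is less regular than for IE or radius.
All lie in period 3; the across-period trend (electron affinity increases left to right) applies, with the exception below.
Note the exception: Si has a higher electron affinity than P, contrary to the simple trend — adding an electron to P's half-filled 3p³ is unfavourable, so Si (3p²) has the more exothermic EA.
Approximate values (kJ/mol): Al 42, Si 134, P 72, S 200, Cl 349.
So from highest to lowest: Cl > S > Si > P > Al.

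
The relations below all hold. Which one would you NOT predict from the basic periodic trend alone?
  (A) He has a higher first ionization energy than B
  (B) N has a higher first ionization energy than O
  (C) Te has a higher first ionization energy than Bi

(B)

The general trend: first ionization energy increases across a period and decreases down a group.
(A) He (period 1, group 18) vs B (period 2, group 13): the stated order agrees with the simple trend.
(B) N (period 2, group 15) vs O (period 2, group 16): the stated order contradicts the simple trend.
(C) Te (period 5, group 16) vs Bi (period 6, group 15): the stated order agrees with the simple trend.
The exception is (B): pairing an electron in O's 2p⁴ costs repulsion energy, so O ionizes more easily than half-filled N (2p³).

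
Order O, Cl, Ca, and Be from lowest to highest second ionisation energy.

Ca < Be < Cl < O

After 1 electron has been removed, what remains? O⁺ still has 5 valence electrons; Cl⁺ still has 6 valence electrons; Ca⁺ still has 1 valence electron; Be⁺ still has 1 valence electron.
All are still removing valence electrons, so compare the +1 ions as you would atoms: IE_2 generally rises across a period (higher Z_eff) and falls down a group (larger shell), subject to the usual subshell exceptions.
Valence configurations: O⁺ [He]2s²2p³, Cl⁺ [Ne]3s²3p⁴, Ca⁺ [Ar]4s¹, Be⁺ [He]2s¹.
Approximate IE_2 values (kJ/mol): O 3388, Cl 2298, Ca 1145, Be 1757.
Overall IE_2 order: Ca < Be < Cl < O.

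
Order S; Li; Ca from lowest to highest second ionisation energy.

Ca < S < Li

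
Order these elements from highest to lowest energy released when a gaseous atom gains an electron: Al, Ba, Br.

Br, Al, Ba

Al is in period 3, group 13; Br is in period 4, group 17; Ba is in period 6, group 2.
Electron affinity generally becomes more exothermic across a period toward the halogens and less exothermic down a group.
Neither a single period nor a single group — weigh both effects.
Al > Ba: relative to Ba, both the across-period and down-group shifts push Al's electron affinity up.
Br > Al: the two effects oppose for this pair; the across-period effect wins (325 vs 42 kJ/mol).
For reference (kJ/mol): Al 42, Br 325, Ba 14.
So from highest to lowest: Br > Al > Ba.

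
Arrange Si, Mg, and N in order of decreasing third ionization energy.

Mg > N > Si

Consider each +2 ion: Si²⁺ still has 2 valence electrons; Mg²⁺ is the bare [Ne] core; N²⁺ still has 3 valence electrons.
Pulling an electron out of a noble-gas core costs far more than removing a remaining valence electron, so Mg sits at the high end of IE_3.
Valence configurations: Si²⁺ [Ne]3s², N²⁺ [He]2s²2p¹.
Approximate IE_3 values (kJ/mol): Si 3232, Mg 7733, N 4578.
Overall IE_3 order: Si < N < Mg.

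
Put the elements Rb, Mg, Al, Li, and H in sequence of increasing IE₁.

First ionization energy rises across a period (greater Z_eff holds electrons more tightly) and falls down a group (valence electrons are farther from the nucleus).
Here both period and group differ, so the two effects have to be weighed against each other.
Li > Rb: they share group 1; the group trend gives Li the larger value.
Al > Li: period and group pull opposite ways; the across-period shift dominates (578 vs 520 kJ/mol).
Mg > Al: this pair runs against the simple trend — see the exception note.
H > Mg: period and group pull opposite ways; the down-group shift dominates (1312 vs 738 kJ/mol).
Note the exception: Mg has a higher first ionization energy than Al, contrary to the simple trend — Al's single 3p electron is easier to remove than one from Mg's filled 3s².
For reference (kJ/mol): H 1312, Li 520, Mg 738, Al 578, Rb 403.
So from lowest to highest: Rb < Li < Al < Mg < H.

Rb, Li, Al, Mg, H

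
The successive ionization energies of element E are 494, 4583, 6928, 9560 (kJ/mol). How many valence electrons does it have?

1

Look for the largest jump between consecutive ionization energies: IE2/IE1 ≈ 9.3, far larger than any earlier ratio.
That jump marks the point where a core electron is being removed. So the atom has 1 valence electron.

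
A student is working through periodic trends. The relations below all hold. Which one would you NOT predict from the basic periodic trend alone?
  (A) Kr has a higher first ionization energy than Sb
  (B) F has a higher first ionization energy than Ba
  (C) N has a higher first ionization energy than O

The general trend: first ionization energy increases across a period and decreases down a group.
(A) Kr (period 4, group 18) vs Sb (period 5, group 15): the stated order agrees with the simple trend.
(B) F (period 2, group 17) vs Ba (period 6, group 2): the stated order agrees with the simple trend.
(C) N (period 2, group 15) vs O (period 2, group 16): the stated order contradicts the simple trend.
The exception is (C): pairing an electron in O's 2p⁴ costs repulsion energy, so O ionizes more easily than half-filled N (2p³).

(C)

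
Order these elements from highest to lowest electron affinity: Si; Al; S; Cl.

Al is in period 3, group 13; Si is in period 3, group 14; S is in period 3, group 16; Cl is in period 3, group 17.
Adding an electron releases more energy for atoms nearer the top right (short of the noble gases).
All lie in period 3, so electron affinity increases left to right.
So from highest to lowest: Cl > S > Si > Al.

Cl > S > Si > Al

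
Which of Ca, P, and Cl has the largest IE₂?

Cl

IE_2 is the cost of taking one more electron from the +1 cation: Ca⁺ still has 1 valence electron; P⁺ still has 4 valence electrons; Cl⁺ still has 6 valence electrons.
All are still removing valence electrons, so compare the +1 ions as you would atoms: IE_2 generally rises across a period (higher Z_eff) and falls down a group (larger shell), subject to the usual subshell exceptions.
Valence configurations: Ca⁺ [Ar]4s¹, P⁺ [Ne]3s²3p², Cl⁺ [Ne]3s²3p⁴.
Approximate IE_2 values (kJ/mol): Ca 1145, P 1907, Cl 2298.
Putting it together, IE_2: Ca < P < Cl.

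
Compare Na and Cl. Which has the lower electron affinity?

Na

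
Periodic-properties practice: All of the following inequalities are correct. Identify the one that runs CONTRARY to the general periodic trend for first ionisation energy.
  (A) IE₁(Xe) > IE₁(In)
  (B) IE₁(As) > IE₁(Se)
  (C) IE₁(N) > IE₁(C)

(B)

The general trend: first ionisation energy increases across a period and decreases down a group.
(A) Xe (period 5, group 18) vs In (period 5, group 13): the stated order agrees with the simple trend.
(B) As (period 4, group 15) vs Se (period 4, group 16): the stated order contradicts the simple trend.
(C) N (period 2, group 15) vs C (period 2, group 14): the stated order agrees with the simple trend.
The exception is (B): Se (4p⁴) ionizes more easily than half-filled As (4p³).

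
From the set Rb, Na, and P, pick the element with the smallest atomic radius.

P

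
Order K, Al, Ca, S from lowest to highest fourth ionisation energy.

IE_4 is the cost of taking one more electron from the +3 cation: K³⁺ is already 2 electrons into the core; Al³⁺ is the bare [Ne] core; Ca³⁺ is already 1 electron into the core; S³⁺ still has 3 valence electrons.
Core electrons are held far more tightly than valence electrons, so K, Ca and Al top the IE_4 order.
Tabulated IE_4 (kJ/mol): K 5877, Al 11577, Ca 6491, S 4556.
Hence IE_4: S < K < Ca < Al.

S < K < Ca < Al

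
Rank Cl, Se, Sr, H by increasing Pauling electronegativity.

Sr < H < Se < Cl

H is in period 1, group 1; Cl is in period 3, group 17; Se is in period 4, group 16; Sr is in period 5, group 2.
Smaller atoms with higher effective nuclear charge are more electronegative.
Here both period and group differ, so the two effects have to be weighed against each other.
H > Sr: the two effects oppose for this pair; the down-group effect wins (2.20 vs 0.95).
Se > H: the two effects oppose for this pair; the across-period effect wins (2.55 vs 2.20).
Cl > Se: both effects reinforce here, so Cl is clearly the higher of the two.
For reference (Pauling): H 2.20, Cl 3.16, Se 2.55, Sr 0.95.
So from lowest to highest: Sr < H < Se < Cl.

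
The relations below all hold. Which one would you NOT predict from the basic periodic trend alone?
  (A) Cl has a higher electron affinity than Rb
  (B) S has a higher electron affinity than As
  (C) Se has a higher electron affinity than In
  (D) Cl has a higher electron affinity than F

(D)

The general trend: electron affinity increases across a period and decreases down a group.
(A) Cl (period 3, group 17) vs Rb (period 5, group 1): the stated order agrees with the simple trend.
(B) S (period 3, group 16) vs As (period 4, group 15): the stated order agrees with the simple trend.
(C) Se (period 4, group 16) vs In (period 5, group 13): the stated order agrees with the simple trend.
(D) Cl (period 3, group 17) vs F (period 2, group 17): the stated order contradicts the simple trend.
The exception is (D): F's small 2p subshell makes the incoming electron feel strong e⁻–e⁻ repulsion, so Cl actually releases more energy on gaining an electron.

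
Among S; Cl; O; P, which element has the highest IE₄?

The fourth ionization energy removes an electron from the +3 ion. For each element: S³⁺ still has 3 valence electrons; Cl³⁺ still has 4 valence electrons; O³⁺ still has 3 valence electrons; P³⁺ still has 2 valence electrons.
All are still removing valence electrons, so compare the +3 ions as you would atoms: IE_4 generally rises across a period (higher Z_eff) and falls down a group (larger shell), subject to the usual subshell exceptions.
Valence configurations: S³⁺ [Ne]3s²3p¹, Cl³⁺ [Ne]3s²3p², O³⁺ [He]2s²2p¹, P³⁺ [Ne]3s².
S³⁺ loses a lone 3p electron whereas P³⁺ must break into a filled 3s² pair, so IE_4(P) > IE_4(S) even though S has the higher nuclear charge.
Tabulated IE_4 (kJ/mol): S 4556, Cl 5159, O 7469, P 4964.
Hence IE_4: S < P < Cl < O.

O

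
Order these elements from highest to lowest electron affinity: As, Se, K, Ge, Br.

Br, Se, Ge, As, K

K is in period 4, group 1; Ge is in period 4, group 14; As is in period 4, group 15; Se is in period 4, group 16; Br is in period 4, group 17.
EA tends to increase across a period and decrease down a group, though the pattern is less regular than for IE or radius.
All lie in period 4; the across-period trend (electron affinity increases left to right) applies, with the exception below.
Note the exception: Ge has a higher electron affinity than As, contrary to the simple trend — adding an electron to As's half-filled 4p³ is unfavourable, so Ge (4p²) has the more exothermic EA.
Tabulated electron affinity (kJ/mol): K 48, Ge 119, As 78, Se 195, Br 325.
So from highest to lowest: Br > Se > Ge > As > K.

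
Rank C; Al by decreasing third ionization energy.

The third ionization energy removes an electron from the +2 ion. For each element: C²⁺ still has 2 valence electrons; Al²⁺ still has 1 valence electron.
All are still removing valence electrons, so compare the +2 ions as you would atoms: IE_3 generally rises across a period (higher Z_eff) and falls down a group (larger shell), subject to the usual subshell exceptions.
Valence configurations: C²⁺ [He]2s², Al²⁺ [Ne]3s¹.
Tabulated IE_3 (kJ/mol): C 4620, Al 2745.
So the third ionization energies run Al < C.

C > Al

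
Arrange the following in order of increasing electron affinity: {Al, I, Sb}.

Al < Sb < I

Al is in period 3, group 13; Sb is in period 5, group 15; I is in period 5, group 17.
Adding an electron releases more energy for atoms nearer the top right (short of the noble gases).
These span different periods and groups, so the two trends combine.
Sb > Al: period and group pull opposite ways; the across-period shift dominates (103 vs 42 kJ/mol).
I > Sb: both are in period 5; the period trend gives I the larger value.
Approximate values (kJ/mol): Al 42, Sb 103, I 295.
So from lowest to highest: Al < Sb < I.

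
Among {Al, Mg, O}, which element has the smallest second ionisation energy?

Mg

IE_2 is the cost of taking one more electron from the +1 cation: Al⁺ still has 2 valence electrons; Mg⁺ still has 1 valence electron; O⁺ still has 5 valence electrons.
All are still removing valence electrons, so compare the +1 ions as you would atoms: IE_2 generally rises across a period (higher Z_eff) and falls down a group (larger shell), subject to the usual subshell exceptions.
Valence configurations: Al⁺ [Ne]3s², Mg⁺ [Ne]3s¹, O⁺ [He]2s²2p³.
The numbers (kJ/mol): Al 1817, Mg 1451, O 3388.
Overall IE_2 order: Mg < Al < O.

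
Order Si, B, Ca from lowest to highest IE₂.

Ca < Si < B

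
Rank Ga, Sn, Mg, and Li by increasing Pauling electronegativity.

EN rises left→right (higher Z_eff, smaller atoms) and falls top→bottom (larger, more shielded atoms).
A diagonal step moves right (one effect) and down (the opposite effect) at once.
Mg > Li: period and group pull opposite ways; the across-period shift dominates (1.31 vs 0.98).
Ga > Mg: the two effects oppose for this pair; the across-period effect wins (1.81 vs 1.31).
Sn > Ga: the two effects oppose for this pair; the across-period effect wins (1.96 vs 1.81).
Approximate values (Pauling): Li 0.98, Mg 1.31, Ga 1.81, Sn 1.96.
So from lowest to highest: Li < Mg < Ga < Sn.

Li, Mg, Ga, Sn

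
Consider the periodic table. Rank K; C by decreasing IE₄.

C, K

Consider each +3 ion: K³⁺ is already 2 electrons into the core; C³⁺ still has 1 valence electron.
Usually core removal costs more than valence removal, but here the competition is close: a tightly held n=2 valence electron can cost more to remove than an n=3 core electron, so the actual values have to decide it.
Tabulated IE_4 (kJ/mol): K 5877, C 6223.
So the fourth ionization energies run K < C.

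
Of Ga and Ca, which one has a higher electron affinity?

Ca is in period 4, group 2; Ga is in period 4, group 13.
Electron affinity generally becomes more exothermic across a period toward the halogens and less exothermic down a group.
All lie in period 4, so electron affinity increases left to right.
So Ga has the higher electron affinity (Ga > Ca).

Ga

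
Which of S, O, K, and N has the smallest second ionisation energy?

S

The second ionization energy removes an electron from the +1 ion. For each element: S⁺ still has 5 valence electrons; O⁺ still has 5 valence electrons; K⁺ is the bare [Ar] core; N⁺ still has 4 valence electrons.
Usually core removal costs more than valence removal, but here the competition is close: a tightly held n=2 valence electron can cost more to remove than an n=3 core electron, so the actual values have to decide it.
Valence configurations: S⁺ [Ne]3s²3p³, O⁺ [He]2s²2p³, N⁺ [He]2s²2p².
Tabulated IE_2 (kJ/mol): S 2252, O 3388, K 3052, N 2856.
Hence IE_2: S < N < K < O.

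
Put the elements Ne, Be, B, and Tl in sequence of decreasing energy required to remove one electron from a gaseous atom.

Be is in period 2, group 2; B is in period 2, group 13; Ne is in period 2, group 18; Tl is in period 6, group 13.
Across a period the outer electron is held more tightly (higher IE₁); down a group it sits in a higher shell, more shielded, and comes off more easily.
Here both period and group differ, so the two effects have to be weighed against each other.
B > Tl: B sits above Tl in group 13, so the down-group effect alone puts B higher.
Be > B: this pair runs against the simple trend — see the exception note.
Ne > Be: Ne lies to the right of Be in period 2, so the across-period effect alone puts Ne higher.
Note the exception: Be has a higher first ionization energy than B, contrary to the simple trend — removing B's lone 2p electron is easier than breaking Be's filled 2s².
Approximate values (kJ/mol): Be 900, B 801, Ne 2081, Tl 589.
So from highest to lowest: Ne > Be > B > Tl.

Ne > Be > B > Tl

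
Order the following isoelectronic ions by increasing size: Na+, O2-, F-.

Na+ < F- < O2-

All of these have 10 electrons, so size is governed by nuclear charge alone: the more protons, the stronger the pull on the same electron cloud, and the smaller the ion.
Nuclear charges: Na+ (Z=11), F- (Z=9), O2- (Z=8).
Smallest to largest: Na+ < F- < O2-.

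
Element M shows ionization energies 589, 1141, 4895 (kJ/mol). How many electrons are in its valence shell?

2

Look for the largest jump between consecutive ionization energies: IE3/IE2 ≈ 4.3, far larger than any earlier ratio.
That jump marks the point where a core electron is being removed. So the atom has 2 valence electrons.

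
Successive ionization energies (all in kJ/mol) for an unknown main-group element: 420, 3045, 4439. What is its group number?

Group 1

Look for the largest jump between consecutive ionization energies: IE2/IE1 ≈ 7.2, far larger than any earlier ratio.
That jump marks the point where a core electron is being removed. So the atom has 1 valence electron.
A main-group element with 1 valence electron is in group 1.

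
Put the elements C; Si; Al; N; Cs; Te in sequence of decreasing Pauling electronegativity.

EN rises left→right (higher Z_eff, smaller atoms) and falls top→bottom (larger, more shielded atoms).
Here both period and group differ, so the two effects have to be weighed against each other.
Al > Cs: relative to Cs, both the across-period and down-group shifts push Al's electronegativity up.
Si > Al: Si lies to the right of Al in period 3, so the across-period effect alone puts Si higher.
Te > Si: period and group pull opposite ways; the across-period shift dominates (2.10 vs 1.90).
C > Te: period and group pull opposite ways; the down-group shift dominates (2.55 vs 2.10).
N > C: N lies to the right of C in period 2, so the across-period effect alone puts N higher.
For reference (Pauling): C 2.55, N 3.04, Al 1.61, Si 1.90, Te 2.10, Cs 0.79.
So from highest to lowest: N > C > Te > Si > Al > Cs.

N > C > Te > Si > Al > Cs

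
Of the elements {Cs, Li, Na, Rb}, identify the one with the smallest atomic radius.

Radius decreases left→right (rising Z_eff, same n) and increases top→bottom (higher n).
All are in group 1, so atomic radius increases down the group.
The smallest atomic radius among these belongs to Li.

Li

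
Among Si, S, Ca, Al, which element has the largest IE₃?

After 2 electrons have been removed, what remains? Si²⁺ still has 2 valence electrons; S²⁺ still has 4 valence electrons; Ca²⁺ is the bare [Ar] core; Al²⁺ still has 1 valence electron.
Pulling an electron out of a noble-gas core costs far more than removing a remaining valence electron, so Ca sits at the high end of IE_3.
Valence configurations: Si²⁺ [Ne]3s², S²⁺ [Ne]3s²3p², Al²⁺ [Ne]3s¹.
Approximate IE_3 values (kJ/mol): Si 3232, S 3357, Ca 4912, Al 2745.
Putting it together, IE_3: Al < Si < S < Ca.

Ca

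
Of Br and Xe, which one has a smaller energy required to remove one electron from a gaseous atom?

Br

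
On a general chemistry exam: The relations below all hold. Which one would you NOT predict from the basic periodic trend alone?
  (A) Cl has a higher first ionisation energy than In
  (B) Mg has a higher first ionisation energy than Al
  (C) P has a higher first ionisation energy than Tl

The general trend: first ionisation energy increases across a period and decreases down a group.
(A) Cl (period 3, group 17) vs In (period 5, group 13): the stated order agrees with the simple trend.
(B) Mg (period 3, group 2) vs Al (period 3, group 13): the stated order contradicts the simple trend.
(C) P (period 3, group 15) vs Tl (period 6, group 13): the stated order agrees with the simple trend.
The exception is (B): Al's single 3p electron is easier to remove than one from Mg's filled 3s².

(B)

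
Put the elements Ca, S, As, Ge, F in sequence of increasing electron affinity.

Ca < As < Ge < S < F

F is in period 2, group 17; S is in period 3, group 16; Ca is in period 4, group 2; Ge is in period 4, group 14; As is in period 4, group 15.
EA tends to increase across a period and decrease down a group, though the pattern is less regular than for IE or radius.
These span different periods and groups, so the two trends combine.
As > Ca: both are in period 4; the period trend gives As the larger value.
Ge > As: this pair runs against the simple trend — see the exception note.
S > Ge: relative to Ge, both the across-period and down-group shifts push S's electron affinity up.
F > S: both effects reinforce here, so F is clearly the higher of the two.
Note the exception: Ge has a higher electron affinity than As, contrary to the simple trend — adding an electron to As's half-filled 4p³ is unfavourable, so Ge (4p²) has the more exothermic EA.
Approximate values (kJ/mol): F 328, S 200, Ca 2, Ge 119, As 78.
So from lowest to highest: Ca < As < Ge < S < F.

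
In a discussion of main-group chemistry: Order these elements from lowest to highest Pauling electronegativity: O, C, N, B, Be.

Be is in period 2, group 2; B is in period 2, group 13; C is in period 2, group 14; N is in period 2, group 15; O is in period 2, group 16.
EN rises left→right (higher Z_eff, smaller atoms) and falls top→bottom (larger, more shielded atoms).
All lie in period 2, so electronegativity increases left to right.
So from lowest to highest: Be < B < C < N < O.

Be < B < C < N < O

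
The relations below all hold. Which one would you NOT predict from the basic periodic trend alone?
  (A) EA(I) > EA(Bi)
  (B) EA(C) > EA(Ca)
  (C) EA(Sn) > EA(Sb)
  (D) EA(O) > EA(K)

(C)

The general trend: electron affinity increases across a period and decreases down a group.
(A) I (period 5, group 17) vs Bi (period 6, group 15): the stated order agrees with the simple trend.
(B) C (period 2, group 14) vs Ca (period 4, group 2): the stated order agrees with the simple trend.
(C) Sn (period 5, group 14) vs Sb (period 5, group 15): the stated order contradicts the simple trend.
(D) O (period 2, group 16) vs K (period 4, group 1): the stated order agrees with the simple trend.
The exception is (C): adding an electron to Sb's half-filled 5p³ is unfavourable, so Sn has the more exothermic EA.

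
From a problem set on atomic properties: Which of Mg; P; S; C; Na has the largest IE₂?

Na

The second ionization energy removes an electron from the +1 ion. For each element: Mg⁺ still has 1 valence electron; P⁺ still has 4 valence electrons; S⁺ still has 5 valence electrons; C⁺ still has 3 valence electrons; Na⁺ is the bare [Ne] core.
Breaking into a closed-shell core is much more expensive than removing a leftover valence electron — Na has the largest IE_2 here.
Valence configurations: Mg⁺ [Ne]3s¹, P⁺ [Ne]3s²3p², S⁺ [Ne]3s²3p³, C⁺ [He]2s²2p¹.
The numbers (kJ/mol): Mg 1451, P 1907, S 2252, C 2353, Na 4562.
Hence IE_2: Mg < P < S < C < Na.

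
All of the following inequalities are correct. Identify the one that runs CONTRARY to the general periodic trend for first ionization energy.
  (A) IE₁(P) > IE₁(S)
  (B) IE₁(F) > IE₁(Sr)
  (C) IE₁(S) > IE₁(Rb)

(A)

The general trend: first ionization energy increases across a period and decreases down a group.
(A) P (period 3, group 15) vs S (period 3, group 16): the stated order contradicts the simple trend.
(B) F (period 2, group 17) vs Sr (period 5, group 2): the stated order agrees with the simple trend.
(C) S (period 3, group 16) vs Rb (period 5, group 1): the stated order agrees with the simple trend.
The exception is (A): S (3p⁴) ionizes more easily than half-filled P (3p³) because the paired 3p electron in S is pushed out by e⁻–e⁻ repulsion.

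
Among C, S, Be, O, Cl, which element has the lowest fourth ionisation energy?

Consider each +3 ion: C³⁺ still has 1 valence electron; S³⁺ still has 3 valence electrons; Be³⁺ is already 1 electron into the core; O³⁺ still has 3 valence electrons; Cl³⁺ still has 4 valence electrons.
Breaking into a closed-shell core is much more expensive than removing a leftover valence electron — Be has the largest IE_4 here.
Valence configurations: C³⁺ [He]2s¹, S³⁺ [Ne]3s²3p¹, O³⁺ [He]2s²2p¹, Cl³⁺ [Ne]3s²3p².
The numbers (kJ/mol): C 6223, S 4556, Be 21007, O 7469, Cl 5159.
Hence IE_4: S < Cl < C < O < Be.

S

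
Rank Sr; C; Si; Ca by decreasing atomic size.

Sr > Ca > Si > C

C is in period 2, group 14; Si is in period 3, group 14; Ca is in period 4, group 2; Sr is in period 5, group 2.
Across a period the added protons contract the valence shell; down a group each new principal shell makes the atom larger.
Here both period and group differ, so the two effects have to be weighed against each other.
Si > C: Si sits below C in group 14, so the down-group effect alone puts Si larger.
Ca > Si: both effects reinforce here, so Ca is clearly the larger of the two.
Sr > Ca: they share group 2; the group trend gives Sr the larger value.
Approximate values (pm): C 75, Si 116, Ca 171, Sr 185.
So from largest to smallest: Sr > Ca > Si > C.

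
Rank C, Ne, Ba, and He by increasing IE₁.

He is in period 1, group 18; C is in period 2, group 14; Ne is in period 2, group 18; Ba is in period 6, group 2.
First ionization energy rises across a period (greater Z_eff holds electrons more tightly) and falls down a group (valence electrons are farther from the nucleus).
Here both period and group differ, so the two effects have to be weighed against each other.
C > Ba: relative to Ba, both the across-period and down-group shifts push C's first ionization energy up.
Ne > C: both are in period 2; the period trend gives Ne the larger value.
He > Ne: they share group 18; the group trend gives He the larger value.
For reference (kJ/mol): He 2372, C 1086, Ne 2081, Ba 503.
So from lowest to highest: Ba < C < Ne < He.

Ba < C < Ne < He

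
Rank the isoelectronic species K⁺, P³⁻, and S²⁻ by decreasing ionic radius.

All of these have 18 electrons, so size is governed by nuclear charge alone: the more protons, the stronger the pull on the same electron cloud, and the smaller the ion.
Nuclear charges: K⁺ (Z=19), S²⁻ (Z=16), P³⁻ (Z=15).
Largest to smallest: P³⁻ > S²⁻ > K⁺.

P³⁻ > S²⁻ > K⁺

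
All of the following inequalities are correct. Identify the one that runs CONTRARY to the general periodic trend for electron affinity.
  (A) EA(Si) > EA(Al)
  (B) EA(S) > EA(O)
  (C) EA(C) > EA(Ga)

The general trend: electron affinity increases across a period and decreases down a group.
(A) Si (period 3, group 14) vs Al (period 3, group 13): the stated order agrees with the simple trend.
(B) S (period 3, group 16) vs O (period 2, group 16): the stated order contradicts the simple trend.
(C) C (period 2, group 14) vs Ga (period 4, group 13): the stated order agrees with the simple trend.
The exception is (B): the compact 2p subshell of O repels the added electron more than S's larger 3p does.

(B)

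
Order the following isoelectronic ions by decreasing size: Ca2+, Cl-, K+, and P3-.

P3- > Cl- > K+ > Ca2+

All of these have 18 electrons, so size is governed by nuclear charge alone: the more protons, the stronger the pull on the same electron cloud, and the smaller the ion.
Nuclear charges: Ca2+ (Z=20), K+ (Z=19), Cl- (Z=17), P3- (Z=15).
Largest to smallest: P3- > Cl- > K+ > Ca2+.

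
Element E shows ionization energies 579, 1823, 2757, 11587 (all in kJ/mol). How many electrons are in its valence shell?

3

Look for the largest jump between consecutive ionization energies: IE4/IE3 ≈ 4.2, far larger than any earlier ratio.
That jump marks the point where a core electron is being removed. So the atom has 3 valence electrons.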